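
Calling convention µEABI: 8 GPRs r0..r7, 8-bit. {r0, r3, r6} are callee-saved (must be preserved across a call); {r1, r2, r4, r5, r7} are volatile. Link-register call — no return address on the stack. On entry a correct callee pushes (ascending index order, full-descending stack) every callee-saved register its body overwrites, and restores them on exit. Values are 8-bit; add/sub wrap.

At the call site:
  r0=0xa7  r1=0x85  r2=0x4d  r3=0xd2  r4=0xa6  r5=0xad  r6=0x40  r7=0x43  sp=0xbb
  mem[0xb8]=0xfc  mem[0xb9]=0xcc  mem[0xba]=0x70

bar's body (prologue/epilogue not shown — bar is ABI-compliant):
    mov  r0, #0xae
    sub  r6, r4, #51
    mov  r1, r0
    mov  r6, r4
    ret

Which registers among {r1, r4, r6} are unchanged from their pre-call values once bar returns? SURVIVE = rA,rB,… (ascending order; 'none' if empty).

prologue: push r0 -> mem[0xba]=0xa7, sp=0xba
prologue: push r6 -> mem[0xb9]=0x40, sp=0xb9
body[0] mov  r0, #0xae -> r0=0xae
body[1] sub  r6, r4, #51 -> r6=0x73
body[2] mov  r1, r0 -> r1=0xae
body[3] mov  r6, r4 -> r6=0xa6
epilogue: pop r6=0x40, sp=0xba
epilogue: pop r0=0xa7, sp=0xbb
r1: caller-saved, written=True
r4: caller-saved, written=False
r6: callee-saved, written=True

SURVIVE = r4,r6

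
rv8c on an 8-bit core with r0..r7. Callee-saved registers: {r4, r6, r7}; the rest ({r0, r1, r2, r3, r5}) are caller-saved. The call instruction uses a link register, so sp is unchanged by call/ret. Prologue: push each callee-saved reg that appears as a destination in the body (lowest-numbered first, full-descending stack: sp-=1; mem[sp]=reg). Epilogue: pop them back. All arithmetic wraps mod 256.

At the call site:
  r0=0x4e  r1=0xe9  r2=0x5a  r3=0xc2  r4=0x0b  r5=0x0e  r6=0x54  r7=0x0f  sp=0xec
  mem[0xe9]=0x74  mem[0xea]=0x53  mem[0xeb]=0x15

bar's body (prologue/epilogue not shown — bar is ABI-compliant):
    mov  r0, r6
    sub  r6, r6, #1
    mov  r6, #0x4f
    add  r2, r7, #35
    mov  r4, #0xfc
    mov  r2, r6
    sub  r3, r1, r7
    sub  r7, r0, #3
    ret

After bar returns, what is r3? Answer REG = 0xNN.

prologue: push r4 -> mem[0xeb]=0x0b, sp=0xeb
prologue: push r6 -> mem[0xea]=0x54, sp=0xea
prologue: push r7 -> mem[0xe9]=0x0f, sp=0xe9
body[0] mov  r0, r6 -> r0=0x54
body[1] sub  r6, r6, #1 -> r6=0x53
body[2] mov  r6, #0x4f -> r6=0x4f
body[3] add  r2, r7, #35 -> r2=0x32
body[4] mov  r4, #0xfc -> r4=0xfc
body[5] mov  r2, r6 -> r2=0x4f
body[6] sub  r3, r1, r7 -> r3=0xda
body[7] sub  r7, r0, #3 -> r7=0x51
epilogue: pop r7=0x0f, sp=0xea
epilogue: pop r6=0x54, sp=0xeb
epilogue: pop r4=0x0b, sp=0xec
r3 is caller-saved -> body value

REG = 0xda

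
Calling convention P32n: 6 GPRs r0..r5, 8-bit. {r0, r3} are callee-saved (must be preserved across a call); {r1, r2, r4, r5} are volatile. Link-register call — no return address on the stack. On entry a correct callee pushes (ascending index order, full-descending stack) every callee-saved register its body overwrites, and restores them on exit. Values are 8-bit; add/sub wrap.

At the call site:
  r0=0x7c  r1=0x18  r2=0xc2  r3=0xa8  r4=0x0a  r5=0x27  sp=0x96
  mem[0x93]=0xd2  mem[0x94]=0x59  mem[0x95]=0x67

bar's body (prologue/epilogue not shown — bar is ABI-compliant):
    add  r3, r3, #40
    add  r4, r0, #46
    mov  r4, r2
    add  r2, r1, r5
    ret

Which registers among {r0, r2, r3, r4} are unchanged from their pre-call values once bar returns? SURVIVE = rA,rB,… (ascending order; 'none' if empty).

prologue: push r3 -> mem[0x95]=0xa8, sp=0x95
body[0] add  r3, r3, #40 -> r3=0xd0
body[1] add  r4, r0, #46 -> r4=0xaa
body[2] mov  r4, r2 -> r4=0xc2
body[3] add  r2, r1, r5 -> r2=0x3f
epilogue: pop r3=0xa8, sp=0x96
r0: callee-saved, written=False
r2: caller-saved, written=True
r3: callee-saved, written=True
r4: caller-saved, written=True

SURVIVE = r0,r3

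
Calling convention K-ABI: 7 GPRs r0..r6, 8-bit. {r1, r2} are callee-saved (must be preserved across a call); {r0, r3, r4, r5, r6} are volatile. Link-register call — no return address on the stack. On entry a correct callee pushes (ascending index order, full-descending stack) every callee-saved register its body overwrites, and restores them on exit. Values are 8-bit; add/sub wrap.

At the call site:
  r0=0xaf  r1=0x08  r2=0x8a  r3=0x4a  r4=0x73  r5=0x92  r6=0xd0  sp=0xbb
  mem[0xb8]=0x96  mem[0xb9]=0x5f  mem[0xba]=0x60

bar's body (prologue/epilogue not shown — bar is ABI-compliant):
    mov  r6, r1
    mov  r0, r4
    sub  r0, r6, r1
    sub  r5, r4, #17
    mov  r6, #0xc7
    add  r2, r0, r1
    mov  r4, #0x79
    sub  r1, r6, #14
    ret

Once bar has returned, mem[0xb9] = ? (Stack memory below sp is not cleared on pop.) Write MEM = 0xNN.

MEM = 0x8a

prologue: push r1 -> mem[0xba]=0x08, sp=0xba
prologue: push r2 -> mem[0xb9]=0x8a, sp=0xb9
body[0] mov  r6, r1 -> r6=0x08
body[1] mov  r0, r4 -> r0=0x73
body[2] sub  r0, r6, r1 -> r0=0x00
body[3] sub  r5, r4, #17 -> r5=0x62
body[4] mov  r6, #0xc7 -> r6=0xc7
body[5] add  r2, r0, r1 -> r2=0x08
body[6] mov  r4, #0x79 -> r4=0x79
body[7] sub  r1, r6, #14 -> r1=0xb9
epilogue: pop r2=0x8a, sp=0xba
epilogue: pop r1=0x08, sp=0xbb
prologue pushed ['r1', 'r2'] at ['0xba', '0xb9']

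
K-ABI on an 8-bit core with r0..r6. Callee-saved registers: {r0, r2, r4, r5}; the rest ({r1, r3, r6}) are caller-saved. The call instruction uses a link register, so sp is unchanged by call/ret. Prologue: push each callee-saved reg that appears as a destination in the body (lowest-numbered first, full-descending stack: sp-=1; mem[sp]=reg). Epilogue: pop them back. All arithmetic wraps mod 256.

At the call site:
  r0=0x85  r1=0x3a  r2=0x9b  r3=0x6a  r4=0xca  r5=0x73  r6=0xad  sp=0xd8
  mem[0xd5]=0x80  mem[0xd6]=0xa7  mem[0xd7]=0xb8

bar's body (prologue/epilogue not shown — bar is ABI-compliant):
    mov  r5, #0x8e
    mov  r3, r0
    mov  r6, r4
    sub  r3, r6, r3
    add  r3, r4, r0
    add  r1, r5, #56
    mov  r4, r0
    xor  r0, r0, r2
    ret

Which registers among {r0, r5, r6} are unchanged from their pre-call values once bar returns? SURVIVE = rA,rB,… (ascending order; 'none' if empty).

SURVIVE = r0,r5

prologue: push r0 → mem[0xd7]=0x85, sp=0xd7
prologue: push r4 → mem[0xd6]=0xca, sp=0xd6
prologue: push r5 → mem[0xd5]=0x73, sp=0xd5
body[0] mov  r5, #0x8e → r5=0x8e
body[1] mov  r3, r0 → r3=0x85
body[2] mov  r6, r4 → r6=0xca
body[3] sub  r3, r6, r3 → r3=0x45
body[4] add  r3, r4, r0 → r3=0x4f
body[5] add  r1, r5, #56 → r1=0xc6
body[6] mov  r4, r0 → r4=0x85
body[7] xor  r0, r0, r2 → r0=0x1e
epilogue: pop r5=0x73, sp=0xd6
epilogue: pop r4=0xca, sp=0xd7
epilogue: pop r0=0x85, sp=0xd8
r0: callee-saved, written=True
r5: callee-saved, written=True
r6: caller-saved, written=True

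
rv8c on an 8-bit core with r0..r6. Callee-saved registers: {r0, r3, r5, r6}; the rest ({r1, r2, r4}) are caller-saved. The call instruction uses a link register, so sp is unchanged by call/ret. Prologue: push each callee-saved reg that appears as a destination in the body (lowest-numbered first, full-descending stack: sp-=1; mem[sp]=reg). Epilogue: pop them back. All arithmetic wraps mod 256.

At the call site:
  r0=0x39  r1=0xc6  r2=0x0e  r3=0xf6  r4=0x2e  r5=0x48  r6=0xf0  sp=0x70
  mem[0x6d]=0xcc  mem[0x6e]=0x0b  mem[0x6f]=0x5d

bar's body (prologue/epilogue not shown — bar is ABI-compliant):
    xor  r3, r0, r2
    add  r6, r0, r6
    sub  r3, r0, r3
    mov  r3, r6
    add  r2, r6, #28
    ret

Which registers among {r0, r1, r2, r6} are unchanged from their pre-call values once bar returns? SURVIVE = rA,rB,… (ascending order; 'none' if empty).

prologue: push r3 → mem[0x6f]=0xf6, sp=0x6f
prologue: push r6 → mem[0x6e]=0xf0, sp=0x6e
body[0] xor  r3, r0, r2 → r3=0x37
body[1] add  r6, r0, r6 → r6=0x29
body[2] sub  r3, r0, r3 → r3=0x02
body[3] mov  r3, r6 → r3=0x29
body[4] add  r2, r6, #28 → r2=0x45
epilogue: pop r6=0xf0, sp=0x6f
epilogue: pop r3=0xf6, sp=0x70
r0: callee-saved, written=False
r1: caller-saved, written=False
r2: caller-saved, written=True
r6: callee-saved, written=True

SURVIVE = r0,r1,r6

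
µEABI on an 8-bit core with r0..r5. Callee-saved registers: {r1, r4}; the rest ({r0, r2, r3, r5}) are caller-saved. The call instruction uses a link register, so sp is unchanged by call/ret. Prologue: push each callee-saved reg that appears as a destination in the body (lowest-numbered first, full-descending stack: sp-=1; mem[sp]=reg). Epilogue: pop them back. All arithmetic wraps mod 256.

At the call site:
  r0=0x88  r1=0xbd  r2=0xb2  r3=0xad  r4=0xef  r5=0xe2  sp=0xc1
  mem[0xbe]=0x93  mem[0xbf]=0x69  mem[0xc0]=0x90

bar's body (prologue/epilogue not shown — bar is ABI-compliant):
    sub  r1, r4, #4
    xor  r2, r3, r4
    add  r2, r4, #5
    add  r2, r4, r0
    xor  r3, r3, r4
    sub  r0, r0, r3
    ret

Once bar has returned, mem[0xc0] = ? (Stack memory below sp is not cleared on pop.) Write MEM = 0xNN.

MEM = 0xbd

prologue: push r1 -> mem[0xc0]=0xbd, sp=0xc0
body[0] sub  r1, r4, #4 -> r1=0xeb
body[1] xor  r2, r3, r4 -> r2=0x42
body[2] add  r2, r4, #5 -> r2=0xf4
body[3] add  r2, r4, r0 -> r2=0x77
body[4] xor  r3, r3, r4 -> r3=0x42
body[5] sub  r0, r0, r3 -> r0=0x46
epilogue: pop r1=0xbd, sp=0xc1
prologue pushed ['r1'] at ['0xc0']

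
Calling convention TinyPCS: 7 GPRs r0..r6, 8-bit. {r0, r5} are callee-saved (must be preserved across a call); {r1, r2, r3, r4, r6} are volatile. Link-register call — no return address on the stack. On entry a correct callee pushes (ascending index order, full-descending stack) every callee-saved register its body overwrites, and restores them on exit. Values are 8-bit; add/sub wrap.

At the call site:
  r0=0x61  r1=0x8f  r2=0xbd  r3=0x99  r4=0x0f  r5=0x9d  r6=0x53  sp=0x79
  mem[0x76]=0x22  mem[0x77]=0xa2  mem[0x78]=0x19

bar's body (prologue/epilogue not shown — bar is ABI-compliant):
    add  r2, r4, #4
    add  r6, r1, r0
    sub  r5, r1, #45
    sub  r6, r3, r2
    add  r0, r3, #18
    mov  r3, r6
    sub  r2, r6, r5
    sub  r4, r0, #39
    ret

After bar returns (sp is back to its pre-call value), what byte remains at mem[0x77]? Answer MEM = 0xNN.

prologue: push r0 -> mem[0x78]=0x61, sp=0x78
prologue: push r5 -> mem[0x77]=0x9d, sp=0x77
body[0] add  r2, r4, #4 -> r2=0x13
body[1] add  r6, r1, r0 -> r6=0xf0
body[2] sub  r5, r1, #45 -> r5=0x62
body[3] sub  r6, r3, r2 -> r6=0x86
body[4] add  r0, r3, #18 -> r0=0xab
body[5] mov  r3, r6 -> r3=0x86
body[6] sub  r2, r6, r5 -> r2=0x24
body[7] sub  r4, r0, #39 -> r4=0x84
epilogue: pop r5=0x9d, sp=0x78
epilogue: pop r0=0x61, sp=0x79
prologue pushed ['r0', 'r5'] at ['0x78', '0x77']

MEM = 0x9d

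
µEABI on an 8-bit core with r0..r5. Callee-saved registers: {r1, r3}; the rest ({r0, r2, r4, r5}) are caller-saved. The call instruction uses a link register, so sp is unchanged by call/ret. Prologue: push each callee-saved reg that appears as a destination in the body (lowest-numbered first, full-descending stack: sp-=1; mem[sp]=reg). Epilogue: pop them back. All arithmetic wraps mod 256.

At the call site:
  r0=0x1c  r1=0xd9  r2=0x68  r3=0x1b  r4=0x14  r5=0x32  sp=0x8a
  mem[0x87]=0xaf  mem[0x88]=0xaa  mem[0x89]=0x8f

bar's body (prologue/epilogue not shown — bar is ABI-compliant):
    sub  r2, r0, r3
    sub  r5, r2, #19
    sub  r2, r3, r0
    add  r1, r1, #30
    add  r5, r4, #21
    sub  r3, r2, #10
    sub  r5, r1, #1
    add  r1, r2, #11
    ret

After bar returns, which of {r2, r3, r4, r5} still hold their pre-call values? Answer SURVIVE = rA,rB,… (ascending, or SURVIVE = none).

SURVIVE = r3,r4

prologue: push r1 → mem[0x89]=0xd9, sp=0x89
prologue: push r3 → mem[0x88]=0x1b, sp=0x88
body[0] sub  r2, r0, r3 → r2=0x01
body[1] sub  r5, r2, #19 → r5=0xee
body[2] sub  r2, r3, r0 → r2=0xff
body[3] add  r1, r1, #30 → r1=0xf7
body[4] add  r5, r4, #21 → r5=0x29
body[5] sub  r3, r2, #10 → r3=0xf5
body[6] sub  r5, r1, #1 → r5=0xf6
body[7] add  r1, r2, #11 → r1=0x0a
epilogue: pop r3=0x1b, sp=0x89
epilogue: pop r1=0xd9, sp=0x8a
r2: caller-saved, written=True
r3: callee-saved, written=True
r4: caller-saved, written=False
r5: caller-saved, written=True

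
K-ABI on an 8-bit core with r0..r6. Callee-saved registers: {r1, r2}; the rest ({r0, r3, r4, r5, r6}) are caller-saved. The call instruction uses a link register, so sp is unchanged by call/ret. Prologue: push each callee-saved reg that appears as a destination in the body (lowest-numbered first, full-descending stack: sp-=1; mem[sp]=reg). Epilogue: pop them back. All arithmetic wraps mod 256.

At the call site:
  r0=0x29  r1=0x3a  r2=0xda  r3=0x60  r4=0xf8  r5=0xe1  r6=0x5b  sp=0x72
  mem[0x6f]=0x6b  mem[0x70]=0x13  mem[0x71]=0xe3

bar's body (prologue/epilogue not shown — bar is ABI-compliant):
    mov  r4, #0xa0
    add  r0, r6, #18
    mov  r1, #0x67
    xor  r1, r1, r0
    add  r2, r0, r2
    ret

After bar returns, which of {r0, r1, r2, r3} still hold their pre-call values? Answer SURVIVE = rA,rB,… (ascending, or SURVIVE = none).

SURVIVE = r1,r2,r3

prologue: push r1 → mem[0x71]=0x3a, sp=0x71
prologue: push r2 → mem[0x70]=0xda, sp=0x70
body[0] mov  r4, #0xa0 → r4=0xa0
body[1] add  r0, r6, #18 → r0=0x6d
body[2] mov  r1, #0x67 → r1=0x67
body[3] xor  r1, r1, r0 → r1=0x0a
body[4] add  r2, r0, r2 → r2=0x47
epilogue: pop r2=0xda, sp=0x71
epilogue: pop r1=0x3a, sp=0x72
r0: caller-saved, written=True
r1: callee-saved, written=True
r2: callee-saved, written=True
r3: caller-saved, written=False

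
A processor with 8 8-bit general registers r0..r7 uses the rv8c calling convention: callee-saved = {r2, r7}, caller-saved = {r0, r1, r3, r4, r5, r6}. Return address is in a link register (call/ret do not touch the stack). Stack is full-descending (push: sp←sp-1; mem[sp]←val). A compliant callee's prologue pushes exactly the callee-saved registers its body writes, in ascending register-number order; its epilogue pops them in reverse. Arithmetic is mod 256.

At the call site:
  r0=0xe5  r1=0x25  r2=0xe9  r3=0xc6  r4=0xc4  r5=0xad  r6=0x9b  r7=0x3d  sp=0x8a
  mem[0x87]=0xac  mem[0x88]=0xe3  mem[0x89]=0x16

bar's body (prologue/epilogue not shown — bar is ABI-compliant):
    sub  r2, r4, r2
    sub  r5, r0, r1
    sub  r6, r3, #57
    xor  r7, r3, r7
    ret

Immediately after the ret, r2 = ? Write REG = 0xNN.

REG = 0xe9

prologue: push r2 -> mem[0x89]=0xe9, sp=0x89
prologue: push r7 -> mem[0x88]=0x3d, sp=0x88
body[0] sub  r2, r4, r2 -> r2=0xdb
body[1] sub  r5, r0, r1 -> r5=0xc0
body[2] sub  r6, r3, #57 -> r6=0x8d
body[3] xor  r7, r3, r7 -> r7=0xfb
epilogue: pop r7=0x3d, sp=0x89
epilogue: pop r2=0xe9, sp=0x8a
r2 is callee-saved -> restored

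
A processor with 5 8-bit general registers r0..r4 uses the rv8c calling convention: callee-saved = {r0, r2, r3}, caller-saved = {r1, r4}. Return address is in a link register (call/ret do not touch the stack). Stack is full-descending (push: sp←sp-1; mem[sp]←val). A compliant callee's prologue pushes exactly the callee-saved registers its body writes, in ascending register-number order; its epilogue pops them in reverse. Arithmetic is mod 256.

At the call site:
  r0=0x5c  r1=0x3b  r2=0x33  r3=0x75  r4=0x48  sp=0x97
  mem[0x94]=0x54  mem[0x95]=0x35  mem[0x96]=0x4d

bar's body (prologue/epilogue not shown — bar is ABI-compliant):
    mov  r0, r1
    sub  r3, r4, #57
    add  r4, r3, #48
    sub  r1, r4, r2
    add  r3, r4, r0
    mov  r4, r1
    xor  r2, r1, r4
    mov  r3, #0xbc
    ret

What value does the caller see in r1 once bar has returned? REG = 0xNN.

prologue: push r0 -> mem[0x96]=0x5c, sp=0x96
prologue: push r2 -> mem[0x95]=0x33, sp=0x95
prologue: push r3 -> mem[0x94]=0x75, sp=0x94
body[0] mov  r0, r1 -> r0=0x3b
body[1] sub  r3, r4, #57 -> r3=0x0f
body[2] add  r4, r3, #48 -> r4=0x3f
body[3] sub  r1, r4, r2 -> r1=0x0c
body[4] add  r3, r4, r0 -> r3=0x7a
body[5] mov  r4, r1 -> r4=0x0c
body[6] xor  r2, r1, r4 -> r2=0x00
body[7] mov  r3, #0xbc -> r3=0xbc
epilogue: pop r3=0x75, sp=0x95
epilogue: pop r2=0x33, sp=0x96
epilogue: pop r0=0x5c, sp=0x97
r1 is caller-saved -> body value

REG = 0x0c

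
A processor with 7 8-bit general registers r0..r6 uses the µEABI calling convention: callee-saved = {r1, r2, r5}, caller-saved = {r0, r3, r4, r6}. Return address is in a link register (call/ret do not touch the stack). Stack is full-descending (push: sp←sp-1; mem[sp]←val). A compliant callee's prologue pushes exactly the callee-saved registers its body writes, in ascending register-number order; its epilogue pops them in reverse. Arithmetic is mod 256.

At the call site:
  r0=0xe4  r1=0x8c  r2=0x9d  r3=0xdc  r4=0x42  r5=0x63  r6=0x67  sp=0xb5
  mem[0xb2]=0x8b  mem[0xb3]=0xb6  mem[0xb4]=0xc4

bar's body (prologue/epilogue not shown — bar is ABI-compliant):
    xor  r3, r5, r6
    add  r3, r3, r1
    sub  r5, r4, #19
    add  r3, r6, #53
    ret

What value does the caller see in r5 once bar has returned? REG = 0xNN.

prologue: push r5 -> mem[0xb4]=0x63, sp=0xb4
body[0] xor  r3, r5, r6 -> r3=0x04
body[1] add  r3, r3, r1 -> r3=0x90
body[2] sub  r5, r4, #19 -> r5=0x2f
body[3] add  r3, r6, #53 -> r3=0x9c
epilogue: pop r5=0x63, sp=0xb5
r5 is callee-saved -> restored

REG = 0x63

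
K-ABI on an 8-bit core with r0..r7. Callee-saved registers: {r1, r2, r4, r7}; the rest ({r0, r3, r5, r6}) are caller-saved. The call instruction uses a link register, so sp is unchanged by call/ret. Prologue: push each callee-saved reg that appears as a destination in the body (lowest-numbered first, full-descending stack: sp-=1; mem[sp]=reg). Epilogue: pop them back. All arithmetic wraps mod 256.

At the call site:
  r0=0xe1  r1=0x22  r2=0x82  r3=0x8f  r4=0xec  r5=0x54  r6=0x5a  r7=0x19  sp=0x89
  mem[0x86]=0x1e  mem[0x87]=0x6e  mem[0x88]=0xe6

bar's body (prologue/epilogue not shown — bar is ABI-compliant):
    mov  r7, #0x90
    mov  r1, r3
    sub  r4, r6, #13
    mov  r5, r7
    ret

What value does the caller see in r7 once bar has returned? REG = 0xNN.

prologue: push r1 -> mem[0x88]=0x22, sp=0x88
prologue: push r4 -> mem[0x87]=0xec, sp=0x87
prologue: push r7 -> mem[0x86]=0x19, sp=0x86
body[0] mov  r7, #0x90 -> r7=0x90
body[1] mov  r1, r3 -> r1=0x8f
body[2] sub  r4, r6, #13 -> r4=0x4d
body[3] mov  r5, r7 -> r5=0x90
epilogue: pop r7=0x19, sp=0x87
epilogue: pop r4=0xec, sp=0x88
epilogue: pop r1=0x22, sp=0x89
r7 is callee-saved -> restored

REG = 0x19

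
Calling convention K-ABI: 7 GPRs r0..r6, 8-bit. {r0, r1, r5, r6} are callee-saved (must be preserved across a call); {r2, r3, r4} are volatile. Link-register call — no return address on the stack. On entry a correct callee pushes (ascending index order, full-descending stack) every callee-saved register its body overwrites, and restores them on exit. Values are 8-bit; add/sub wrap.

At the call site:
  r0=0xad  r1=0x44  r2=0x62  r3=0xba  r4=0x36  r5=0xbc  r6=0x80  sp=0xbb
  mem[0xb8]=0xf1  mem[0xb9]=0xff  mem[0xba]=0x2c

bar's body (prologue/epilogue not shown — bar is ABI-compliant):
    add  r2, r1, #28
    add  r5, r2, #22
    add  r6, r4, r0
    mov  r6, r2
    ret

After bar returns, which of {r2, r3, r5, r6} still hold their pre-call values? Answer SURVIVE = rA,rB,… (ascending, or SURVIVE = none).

prologue: push r5 -> mem[0xba]=0xbc, sp=0xba
prologue: push r6 -> mem[0xb9]=0x80, sp=0xb9
body[0] add  r2, r1, #28 -> r2=0x60
body[1] add  r5, r2, #22 -> r5=0x76
body[2] add  r6, r4, r0 -> r6=0xe3
body[3] mov  r6, r2 -> r6=0x60
epilogue: pop r6=0x80, sp=0xba
epilogue: pop r5=0xbc, sp=0xbb
r2: caller-saved, written=True
r3: caller-saved, written=False
r5: callee-saved, written=True
r6: callee-saved, written=True

SURVIVE = r3,r5,r6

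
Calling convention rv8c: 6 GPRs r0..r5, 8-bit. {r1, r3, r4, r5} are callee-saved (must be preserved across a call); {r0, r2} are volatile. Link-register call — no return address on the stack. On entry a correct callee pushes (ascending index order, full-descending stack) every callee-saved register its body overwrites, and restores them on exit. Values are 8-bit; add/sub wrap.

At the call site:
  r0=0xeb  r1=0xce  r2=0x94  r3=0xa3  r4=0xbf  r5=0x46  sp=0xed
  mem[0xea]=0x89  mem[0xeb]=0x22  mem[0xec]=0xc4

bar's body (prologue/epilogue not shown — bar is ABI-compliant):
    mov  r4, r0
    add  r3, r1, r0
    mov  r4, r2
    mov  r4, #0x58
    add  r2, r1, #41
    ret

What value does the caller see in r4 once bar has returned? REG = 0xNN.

REG = 0xbf

prologue: push r3 → mem[0xec]=0xa3, sp=0xec
prologue: push r4 → mem[0xeb]=0xbf, sp=0xeb
body[0] mov  r4, r0 → r4=0xeb
body[1] add  r3, r1, r0 → r3=0xb9
body[2] mov  r4, r2 → r4=0x94
body[3] mov  r4, #0x58 → r4=0x58
body[4] add  r2, r1, #41 → r2=0xf7
epilogue: pop r4=0xbf, sp=0xec
epilogue: pop r3=0xa3, sp=0xed
r4 is callee-saved → restored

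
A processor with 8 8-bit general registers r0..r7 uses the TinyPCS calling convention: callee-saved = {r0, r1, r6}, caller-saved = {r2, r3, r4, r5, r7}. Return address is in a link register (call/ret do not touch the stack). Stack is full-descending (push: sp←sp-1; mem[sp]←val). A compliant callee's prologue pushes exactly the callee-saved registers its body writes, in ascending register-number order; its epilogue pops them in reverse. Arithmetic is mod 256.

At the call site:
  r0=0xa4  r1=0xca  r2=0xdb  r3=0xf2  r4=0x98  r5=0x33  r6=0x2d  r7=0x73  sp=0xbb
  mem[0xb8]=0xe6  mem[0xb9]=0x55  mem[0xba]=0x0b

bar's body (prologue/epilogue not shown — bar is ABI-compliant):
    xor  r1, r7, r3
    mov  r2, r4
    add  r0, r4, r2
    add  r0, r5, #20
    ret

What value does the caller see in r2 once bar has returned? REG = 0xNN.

REG = 0x98

prologue: push r0 -> mem[0xba]=0xa4, sp=0xba
prologue: push r1 -> mem[0xb9]=0xca, sp=0xb9
body[0] xor  r1, r7, r3 -> r1=0x81
body[1] mov  r2, r4 -> r2=0x98
body[2] add  r0, r4, r2 -> r0=0x30
body[3] add  r0, r5, #20 -> r0=0x47
epilogue: pop r1=0xca, sp=0xba
epilogue: pop r0=0xa4, sp=0xbb
r2 is caller-saved -> body value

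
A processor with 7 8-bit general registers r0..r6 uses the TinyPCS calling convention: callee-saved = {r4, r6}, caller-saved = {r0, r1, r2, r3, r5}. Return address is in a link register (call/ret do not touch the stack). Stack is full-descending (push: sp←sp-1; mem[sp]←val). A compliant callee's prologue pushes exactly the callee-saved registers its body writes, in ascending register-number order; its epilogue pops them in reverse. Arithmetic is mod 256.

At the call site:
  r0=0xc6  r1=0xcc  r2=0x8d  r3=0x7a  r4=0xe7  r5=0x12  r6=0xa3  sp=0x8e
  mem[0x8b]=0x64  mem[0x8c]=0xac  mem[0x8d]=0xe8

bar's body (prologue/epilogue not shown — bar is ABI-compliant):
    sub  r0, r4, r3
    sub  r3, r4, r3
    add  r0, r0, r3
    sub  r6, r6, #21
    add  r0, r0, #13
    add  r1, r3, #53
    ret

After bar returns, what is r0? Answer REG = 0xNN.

prologue: push r6 → mem[0x8d]=0xa3, sp=0x8d
body[0] sub  r0, r4, r3 → r0=0x6d
body[1] sub  r3, r4, r3 → r3=0x6d
body[2] add  r0, r0, r3 → r0=0xda
body[3] sub  r6, r6, #21 → r6=0x8e
body[4] add  r0, r0, #13 → r0=0xe7
body[5] add  r1, r3, #53 → r1=0xa2
epilogue: pop r6=0xa3, sp=0x8e
r0 is caller-saved → body value

REG = 0xe7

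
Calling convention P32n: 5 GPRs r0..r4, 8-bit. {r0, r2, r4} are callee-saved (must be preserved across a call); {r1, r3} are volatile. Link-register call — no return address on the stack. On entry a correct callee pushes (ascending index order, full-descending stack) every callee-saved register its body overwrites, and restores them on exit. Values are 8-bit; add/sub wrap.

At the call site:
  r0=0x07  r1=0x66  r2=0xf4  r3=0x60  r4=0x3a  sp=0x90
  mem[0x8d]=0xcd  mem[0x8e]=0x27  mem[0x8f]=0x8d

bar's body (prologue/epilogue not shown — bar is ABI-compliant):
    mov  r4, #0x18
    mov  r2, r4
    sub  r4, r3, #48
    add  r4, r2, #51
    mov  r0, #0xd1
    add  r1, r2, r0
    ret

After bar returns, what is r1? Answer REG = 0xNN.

prologue: push r0 → mem[0x8f]=0x07, sp=0x8f
prologue: push r2 → mem[0x8e]=0xf4, sp=0x8e
prologue: push r4 → mem[0x8d]=0x3a, sp=0x8d
body[0] mov  r4, #0x18 → r4=0x18
body[1] mov  r2, r4 → r2=0x18
body[2] sub  r4, r3, #48 → r4=0x30
body[3] add  r4, r2, #51 → r4=0x4b
body[4] mov  r0, #0xd1 → r0=0xd1
body[5] add  r1, r2, r0 → r1=0xe9
epilogue: pop r4=0x3a, sp=0x8e
epilogue: pop r2=0xf4, sp=0x8f
epilogue: pop r0=0x07, sp=0x90
r1 is caller-saved → body value

REG = 0xe9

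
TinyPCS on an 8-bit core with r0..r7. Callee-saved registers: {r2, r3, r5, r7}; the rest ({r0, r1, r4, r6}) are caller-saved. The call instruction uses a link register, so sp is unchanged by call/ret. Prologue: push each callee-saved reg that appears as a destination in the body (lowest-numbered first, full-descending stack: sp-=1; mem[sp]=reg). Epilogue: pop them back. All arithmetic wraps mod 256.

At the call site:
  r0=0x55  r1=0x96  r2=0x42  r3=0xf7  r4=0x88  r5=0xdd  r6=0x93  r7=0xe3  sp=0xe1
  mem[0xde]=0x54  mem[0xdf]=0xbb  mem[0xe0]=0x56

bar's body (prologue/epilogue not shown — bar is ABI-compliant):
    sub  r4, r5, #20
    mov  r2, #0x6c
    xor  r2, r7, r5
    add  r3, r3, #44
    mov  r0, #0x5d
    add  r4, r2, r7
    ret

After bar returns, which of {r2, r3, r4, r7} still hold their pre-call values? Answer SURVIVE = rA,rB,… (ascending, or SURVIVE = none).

prologue: push r2 → mem[0xe0]=0x42, sp=0xe0
prologue: push r3 → mem[0xdf]=0xf7, sp=0xdf
body[0] sub  r4, r5, #20 → r4=0xc9
body[1] mov  r2, #0x6c → r2=0x6c
body[2] xor  r2, r7, r5 → r2=0x3e
body[3] add  r3, r3, #44 → r3=0x23
body[4] mov  r0, #0x5d → r0=0x5d
body[5] add  r4, r2, r7 → r4=0x21
epilogue: pop r3=0xf7, sp=0xe0
epilogue: pop r2=0x42, sp=0xe1
r2: callee-saved, written=True
r3: callee-saved, written=True
r4: caller-saved, written=True
r7: callee-saved, written=False

SURVIVE = r2,r3,r7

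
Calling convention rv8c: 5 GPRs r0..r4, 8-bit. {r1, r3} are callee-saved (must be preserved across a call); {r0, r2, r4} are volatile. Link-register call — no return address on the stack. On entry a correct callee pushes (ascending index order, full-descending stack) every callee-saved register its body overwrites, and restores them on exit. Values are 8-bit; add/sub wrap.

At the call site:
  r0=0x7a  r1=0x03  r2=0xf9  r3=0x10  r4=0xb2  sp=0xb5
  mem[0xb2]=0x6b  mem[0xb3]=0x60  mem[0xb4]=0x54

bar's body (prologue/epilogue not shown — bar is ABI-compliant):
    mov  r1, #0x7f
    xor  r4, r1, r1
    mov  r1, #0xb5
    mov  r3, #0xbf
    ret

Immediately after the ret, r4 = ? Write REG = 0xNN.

REG = 0x00

prologue: push r1 -> mem[0xb4]=0x03, sp=0xb4
prologue: push r3 -> mem[0xb3]=0x10, sp=0xb3
body[0] mov  r1, #0x7f -> r1=0x7f
body[1] xor  r4, r1, r1 -> r4=0x00
body[2] mov  r1, #0xb5 -> r1=0xb5
body[3] mov  r3, #0xbf -> r3=0xbf
epilogue: pop r3=0x10, sp=0xb4
epilogue: pop r1=0x03, sp=0xb5
r4 is caller-saved -> body value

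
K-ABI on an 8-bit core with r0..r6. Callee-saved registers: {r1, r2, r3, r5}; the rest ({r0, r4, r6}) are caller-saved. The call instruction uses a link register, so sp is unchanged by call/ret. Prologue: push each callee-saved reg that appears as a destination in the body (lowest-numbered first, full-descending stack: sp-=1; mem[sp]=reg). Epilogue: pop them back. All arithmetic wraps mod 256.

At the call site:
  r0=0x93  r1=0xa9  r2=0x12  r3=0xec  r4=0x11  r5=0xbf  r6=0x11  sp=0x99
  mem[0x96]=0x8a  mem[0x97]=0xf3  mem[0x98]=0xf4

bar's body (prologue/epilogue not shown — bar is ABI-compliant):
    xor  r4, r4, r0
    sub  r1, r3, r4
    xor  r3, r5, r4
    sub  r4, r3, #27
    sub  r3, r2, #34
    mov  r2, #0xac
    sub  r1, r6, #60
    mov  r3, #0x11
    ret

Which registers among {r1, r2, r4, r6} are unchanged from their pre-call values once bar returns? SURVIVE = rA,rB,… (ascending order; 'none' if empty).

prologue: push r1 → mem[0x98]=0xa9, sp=0x98
prologue: push r2 → mem[0x97]=0x12, sp=0x97
prologue: push r3 → mem[0x96]=0xec, sp=0x96
body[0] xor  r4, r4, r0 → r4=0x82
body[1] sub  r1, r3, r4 → r1=0x6a
body[2] xor  r3, r5, r4 → r3=0x3d
body[3] sub  r4, r3, #27 → r4=0x22
body[4] sub  r3, r2, #34 → r3=0xf0
body[5] mov  r2, #0xac → r2=0xac
body[6] sub  r1, r6, #60 → r1=0xd5
body[7] mov  r3, #0x11 → r3=0x11
epilogue: pop r3=0xec, sp=0x97
epilogue: pop r2=0x12, sp=0x98
epilogue: pop r1=0xa9, sp=0x99
r1: callee-saved, written=True
r2: callee-saved, written=True
r4: caller-saved, written=True
r6: caller-saved, written=False

SURVIVE = r1,r2,r6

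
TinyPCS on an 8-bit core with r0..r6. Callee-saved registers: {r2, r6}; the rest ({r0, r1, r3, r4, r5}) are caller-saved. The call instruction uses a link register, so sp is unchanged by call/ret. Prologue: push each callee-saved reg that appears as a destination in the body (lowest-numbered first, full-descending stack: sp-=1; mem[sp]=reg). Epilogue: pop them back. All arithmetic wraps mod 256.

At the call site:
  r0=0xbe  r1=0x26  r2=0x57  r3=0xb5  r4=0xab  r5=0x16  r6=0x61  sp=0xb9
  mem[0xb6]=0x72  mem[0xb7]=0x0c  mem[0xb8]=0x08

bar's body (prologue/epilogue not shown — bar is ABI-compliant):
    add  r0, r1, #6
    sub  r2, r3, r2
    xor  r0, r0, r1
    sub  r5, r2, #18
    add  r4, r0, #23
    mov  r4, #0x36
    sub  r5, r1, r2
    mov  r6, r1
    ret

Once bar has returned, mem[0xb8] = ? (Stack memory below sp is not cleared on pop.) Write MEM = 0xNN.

MEM = 0x57

prologue: push r2 -> mem[0xb8]=0x57, sp=0xb8
prologue: push r6 -> mem[0xb7]=0x61, sp=0xb7
body[0] add  r0, r1, #6 -> r0=0x2c
body[1] sub  r2, r3, r2 -> r2=0x5e
body[2] xor  r0, r0, r1 -> r0=0x0a
body[3] sub  r5, r2, #18 -> r5=0x4c
body[4] add  r4, r0, #23 -> r4=0x21
body[5] mov  r4, #0x36 -> r4=0x36
body[6] sub  r5, r1, r2 -> r5=0xc8
body[7] mov  r6, r1 -> r6=0x26
epilogue: pop r6=0x61, sp=0xb8
epilogue: pop r2=0x57, sp=0xb9
prologue pushed ['r2', 'r6'] at ['0xb8', '0xb7']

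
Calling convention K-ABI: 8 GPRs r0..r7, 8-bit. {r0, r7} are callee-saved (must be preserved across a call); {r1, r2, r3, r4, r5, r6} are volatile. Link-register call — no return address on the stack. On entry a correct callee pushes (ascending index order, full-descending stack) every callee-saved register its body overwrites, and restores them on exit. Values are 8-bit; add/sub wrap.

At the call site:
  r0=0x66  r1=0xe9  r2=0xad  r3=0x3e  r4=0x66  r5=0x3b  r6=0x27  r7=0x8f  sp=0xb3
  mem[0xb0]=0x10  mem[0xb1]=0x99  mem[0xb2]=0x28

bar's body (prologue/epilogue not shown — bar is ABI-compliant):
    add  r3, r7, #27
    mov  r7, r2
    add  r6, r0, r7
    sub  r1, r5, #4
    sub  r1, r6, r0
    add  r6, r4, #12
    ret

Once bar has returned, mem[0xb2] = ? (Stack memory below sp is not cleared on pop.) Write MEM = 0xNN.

MEM = 0x8f

prologue: push r7 → mem[0xb2]=0x8f, sp=0xb2
body[0] add  r3, r7, #27 → r3=0xaa
body[1] mov  r7, r2 → r7=0xad
body[2] add  r6, r0, r7 → r6=0x13
body[3] sub  r1, r5, #4 → r1=0x37
body[4] sub  r1, r6, r0 → r1=0xad
body[5] add  r6, r4, #12 → r6=0x72
epilogue: pop r7=0x8f, sp=0xb3
prologue pushed ['r7'] at ['0xb2']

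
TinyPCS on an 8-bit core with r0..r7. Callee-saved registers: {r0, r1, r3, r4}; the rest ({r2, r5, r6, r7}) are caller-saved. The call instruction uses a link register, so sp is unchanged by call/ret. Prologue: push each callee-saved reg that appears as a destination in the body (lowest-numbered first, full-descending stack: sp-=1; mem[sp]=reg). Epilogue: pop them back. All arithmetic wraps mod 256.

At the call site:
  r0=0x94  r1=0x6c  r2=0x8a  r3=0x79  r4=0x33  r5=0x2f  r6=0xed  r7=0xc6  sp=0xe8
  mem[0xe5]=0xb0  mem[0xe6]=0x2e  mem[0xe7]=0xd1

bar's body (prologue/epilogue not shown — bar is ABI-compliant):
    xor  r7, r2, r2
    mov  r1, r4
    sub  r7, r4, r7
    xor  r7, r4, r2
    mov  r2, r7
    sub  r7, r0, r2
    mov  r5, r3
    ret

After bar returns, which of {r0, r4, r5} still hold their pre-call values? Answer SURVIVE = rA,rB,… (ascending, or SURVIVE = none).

prologue: push r1 -> mem[0xe7]=0x6c, sp=0xe7
body[0] xor  r7, r2, r2 -> r7=0x00
body[1] mov  r1, r4 -> r1=0x33
body[2] sub  r7, r4, r7 -> r7=0x33
body[3] xor  r7, r4, r2 -> r7=0xb9
body[4] mov  r2, r7 -> r2=0xb9
body[5] sub  r7, r0, r2 -> r7=0xdb
body[6] mov  r5, r3 -> r5=0x79
epilogue: pop r1=0x6c, sp=0xe8
r0: callee-saved, written=False
r4: callee-saved, written=False
r5: caller-saved, written=True

SURVIVE = r0,r4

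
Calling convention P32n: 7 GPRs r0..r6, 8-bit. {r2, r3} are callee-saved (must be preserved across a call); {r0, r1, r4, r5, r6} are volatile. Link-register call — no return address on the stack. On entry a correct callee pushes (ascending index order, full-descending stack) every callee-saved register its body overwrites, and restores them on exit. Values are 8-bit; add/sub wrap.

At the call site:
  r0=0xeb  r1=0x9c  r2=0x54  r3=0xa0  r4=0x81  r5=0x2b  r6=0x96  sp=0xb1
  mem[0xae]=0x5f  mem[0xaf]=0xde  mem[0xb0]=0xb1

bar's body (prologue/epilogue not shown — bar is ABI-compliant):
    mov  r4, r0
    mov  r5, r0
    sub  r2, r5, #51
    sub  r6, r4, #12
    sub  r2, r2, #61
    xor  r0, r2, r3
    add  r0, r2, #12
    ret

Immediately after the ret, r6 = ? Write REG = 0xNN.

prologue: push r2 -> mem[0xb0]=0x54, sp=0xb0
body[0] mov  r4, r0 -> r4=0xeb
body[1] mov  r5, r0 -> r5=0xeb
body[2] sub  r2, r5, #51 -> r2=0xb8
body[3] sub  r6, r4, #12 -> r6=0xdf
body[4] sub  r2, r2, #61 -> r2=0x7b
body[5] xor  r0, r2, r3 -> r0=0xdb
body[6] add  r0, r2, #12 -> r0=0x87
epilogue: pop r2=0x54, sp=0xb1
r6 is caller-saved -> body value

REG = 0xdf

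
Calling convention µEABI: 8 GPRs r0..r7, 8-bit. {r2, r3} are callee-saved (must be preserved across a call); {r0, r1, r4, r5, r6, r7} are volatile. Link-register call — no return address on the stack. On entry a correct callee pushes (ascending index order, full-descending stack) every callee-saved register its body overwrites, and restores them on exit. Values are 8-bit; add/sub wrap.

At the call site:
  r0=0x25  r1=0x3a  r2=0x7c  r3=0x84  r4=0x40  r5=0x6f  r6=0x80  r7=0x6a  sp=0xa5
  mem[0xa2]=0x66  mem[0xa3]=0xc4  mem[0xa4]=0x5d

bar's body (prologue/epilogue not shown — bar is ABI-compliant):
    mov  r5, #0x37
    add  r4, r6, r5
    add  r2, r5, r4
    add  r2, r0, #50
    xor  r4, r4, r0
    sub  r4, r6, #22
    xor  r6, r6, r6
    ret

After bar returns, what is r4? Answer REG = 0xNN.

prologue: push r2 -> mem[0xa4]=0x7c, sp=0xa4
body[0] mov  r5, #0x37 -> r5=0x37
body[1] add  r4, r6, r5 -> r4=0xb7
body[2] add  r2, r5, r4 -> r2=0xee
body[3] add  r2, r0, #50 -> r2=0x57
body[4] xor  r4, r4, r0 -> r4=0x92
body[5] sub  r4, r6, #22 -> r4=0x6a
body[6] xor  r6, r6, r6 -> r6=0x00
epilogue: pop r2=0x7c, sp=0xa5
r4 is caller-saved -> body value

REG = 0x6a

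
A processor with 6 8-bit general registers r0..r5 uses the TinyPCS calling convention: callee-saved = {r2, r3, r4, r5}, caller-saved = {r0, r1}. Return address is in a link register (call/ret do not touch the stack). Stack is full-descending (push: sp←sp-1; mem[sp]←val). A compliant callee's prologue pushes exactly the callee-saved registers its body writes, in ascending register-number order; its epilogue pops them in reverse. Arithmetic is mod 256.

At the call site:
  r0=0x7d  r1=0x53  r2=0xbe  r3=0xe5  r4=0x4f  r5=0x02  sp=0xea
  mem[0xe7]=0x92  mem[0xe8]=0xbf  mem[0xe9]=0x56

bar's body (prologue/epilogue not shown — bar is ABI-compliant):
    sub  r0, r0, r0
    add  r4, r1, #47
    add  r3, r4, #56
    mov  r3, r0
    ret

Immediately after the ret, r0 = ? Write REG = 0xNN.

REG = 0x00

prologue: push r3 -> mem[0xe9]=0xe5, sp=0xe9
prologue: push r4 -> mem[0xe8]=0x4f, sp=0xe8
body[0] sub  r0, r0, r0 -> r0=0x00
body[1] add  r4, r1, #47 -> r4=0x82
body[2] add  r3, r4, #56 -> r3=0xba
body[3] mov  r3, r0 -> r3=0x00
epilogue: pop r4=0x4f, sp=0xe9
epilogue: pop r3=0xe5, sp=0xea
r0 is caller-saved -> body value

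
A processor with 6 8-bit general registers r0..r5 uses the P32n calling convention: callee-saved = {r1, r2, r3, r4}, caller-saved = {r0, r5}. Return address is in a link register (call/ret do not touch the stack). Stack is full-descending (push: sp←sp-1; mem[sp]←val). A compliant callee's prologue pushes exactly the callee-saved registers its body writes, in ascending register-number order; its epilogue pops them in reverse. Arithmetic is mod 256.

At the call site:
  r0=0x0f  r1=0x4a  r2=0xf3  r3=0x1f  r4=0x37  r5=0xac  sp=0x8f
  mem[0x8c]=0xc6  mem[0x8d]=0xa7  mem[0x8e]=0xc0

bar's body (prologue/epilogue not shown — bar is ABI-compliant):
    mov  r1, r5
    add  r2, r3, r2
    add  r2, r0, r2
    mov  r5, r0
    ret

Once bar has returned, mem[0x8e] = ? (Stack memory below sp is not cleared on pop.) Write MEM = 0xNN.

prologue: push r1 -> mem[0x8e]=0x4a, sp=0x8e
prologue: push r2 -> mem[0x8d]=0xf3, sp=0x8d
body[0] mov  r1, r5 -> r1=0xac
body[1] add  r2, r3, r2 -> r2=0x12
body[2] add  r2, r0, r2 -> r2=0x21
body[3] mov  r5, r0 -> r5=0x0f
epilogue: pop r2=0xf3, sp=0x8e
epilogue: pop r1=0x4a, sp=0x8f
prologue pushed ['r1', 'r2'] at ['0x8e', '0x8d']

MEM = 0x4a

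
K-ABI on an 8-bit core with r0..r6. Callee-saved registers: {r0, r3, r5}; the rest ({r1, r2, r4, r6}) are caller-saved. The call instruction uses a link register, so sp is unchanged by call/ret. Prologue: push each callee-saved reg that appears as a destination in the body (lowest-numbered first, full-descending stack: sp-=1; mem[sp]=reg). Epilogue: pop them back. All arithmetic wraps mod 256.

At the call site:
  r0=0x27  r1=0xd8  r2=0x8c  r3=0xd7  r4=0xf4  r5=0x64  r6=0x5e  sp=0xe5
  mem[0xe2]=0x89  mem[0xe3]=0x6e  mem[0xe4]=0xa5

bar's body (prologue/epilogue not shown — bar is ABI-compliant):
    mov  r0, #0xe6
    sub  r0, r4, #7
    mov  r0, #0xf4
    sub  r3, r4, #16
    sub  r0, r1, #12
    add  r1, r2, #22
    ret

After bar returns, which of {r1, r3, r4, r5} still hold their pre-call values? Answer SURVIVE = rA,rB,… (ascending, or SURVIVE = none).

SURVIVE = r3,r4,r5

prologue: push r0 -> mem[0xe4]=0x27, sp=0xe4
prologue: push r3 -> mem[0xe3]=0xd7, sp=0xe3
body[0] mov  r0, #0xe6 -> r0=0xe6
body[1] sub  r0, r4, #7 -> r0=0xed
body[2] mov  r0, #0xf4 -> r0=0xf4
body[3] sub  r3, r4, #16 -> r3=0xe4
body[4] sub  r0, r1, #12 -> r0=0xcc
body[5] add  r1, r2, #22 -> r1=0xa2
epilogue: pop r3=0xd7, sp=0xe4
epilogue: pop r0=0x27, sp=0xe5
r1: caller-saved, written=True
r3: callee-saved, written=True
r4: caller-saved, written=False
r5: callee-saved, written=False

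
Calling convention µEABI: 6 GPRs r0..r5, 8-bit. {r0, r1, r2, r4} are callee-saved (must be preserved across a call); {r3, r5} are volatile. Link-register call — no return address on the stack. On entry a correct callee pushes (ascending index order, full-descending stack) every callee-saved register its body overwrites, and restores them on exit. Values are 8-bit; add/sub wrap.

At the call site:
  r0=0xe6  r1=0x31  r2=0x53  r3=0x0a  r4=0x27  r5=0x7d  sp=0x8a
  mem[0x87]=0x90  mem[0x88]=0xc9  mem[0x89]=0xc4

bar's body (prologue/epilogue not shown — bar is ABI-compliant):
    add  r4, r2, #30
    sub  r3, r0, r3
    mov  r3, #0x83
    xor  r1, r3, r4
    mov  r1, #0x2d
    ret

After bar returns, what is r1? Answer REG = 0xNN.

REG = 0x31

prologue: push r1 -> mem[0x89]=0x31, sp=0x89
prologue: push r4 -> mem[0x88]=0x27, sp=0x88
body[0] add  r4, r2, #30 -> r4=0x71
body[1] sub  r3, r0, r3 -> r3=0xdc
body[2] mov  r3, #0x83 -> r3=0x83
body[3] xor  r1, r3, r4 -> r1=0xf2
body[4] mov  r1, #0x2d -> r1=0x2d
epilogue: pop r4=0x27, sp=0x89
epilogue: pop r1=0x31, sp=0x8a
r1 is callee-saved -> restored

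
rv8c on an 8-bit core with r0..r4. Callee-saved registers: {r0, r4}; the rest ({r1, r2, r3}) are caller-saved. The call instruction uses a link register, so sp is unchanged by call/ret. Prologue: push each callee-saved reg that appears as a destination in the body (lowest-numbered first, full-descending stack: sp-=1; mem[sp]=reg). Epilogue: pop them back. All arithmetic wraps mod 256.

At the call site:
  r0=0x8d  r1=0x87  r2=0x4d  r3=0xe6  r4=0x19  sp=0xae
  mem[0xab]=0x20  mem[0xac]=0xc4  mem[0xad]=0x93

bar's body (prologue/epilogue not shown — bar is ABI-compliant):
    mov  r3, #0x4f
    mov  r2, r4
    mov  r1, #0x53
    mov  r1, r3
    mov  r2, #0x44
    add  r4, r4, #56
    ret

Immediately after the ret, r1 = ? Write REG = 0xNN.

REG = 0x4f

prologue: push r4 → mem[0xad]=0x19, sp=0xad
body[0] mov  r3, #0x4f → r3=0x4f
body[1] mov  r2, r4 → r2=0x19
body[2] mov  r1, #0x53 → r1=0x53
body[3] mov  r1, r3 → r1=0x4f
body[4] mov  r2, #0x44 → r2=0x44
body[5] add  r4, r4, #56 → r4=0x51
epilogue: pop r4=0x19, sp=0xae
r1 is caller-saved → body value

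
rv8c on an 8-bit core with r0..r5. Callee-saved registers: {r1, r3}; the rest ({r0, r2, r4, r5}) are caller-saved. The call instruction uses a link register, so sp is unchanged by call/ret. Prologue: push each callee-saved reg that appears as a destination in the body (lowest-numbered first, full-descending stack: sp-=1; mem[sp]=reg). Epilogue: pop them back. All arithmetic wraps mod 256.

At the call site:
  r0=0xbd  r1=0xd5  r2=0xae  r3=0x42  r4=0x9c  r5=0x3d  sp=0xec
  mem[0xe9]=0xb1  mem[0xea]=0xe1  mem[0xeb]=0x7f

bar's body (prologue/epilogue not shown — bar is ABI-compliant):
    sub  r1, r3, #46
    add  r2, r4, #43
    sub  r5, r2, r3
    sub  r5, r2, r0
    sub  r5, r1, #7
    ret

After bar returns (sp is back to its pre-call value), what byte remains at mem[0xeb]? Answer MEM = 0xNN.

MEM = 0xd5

prologue: push r1 -> mem[0xeb]=0xd5, sp=0xeb
body[0] sub  r1, r3, #46 -> r1=0x14
body[1] add  r2, r4, #43 -> r2=0xc7
body[2] sub  r5, r2, r3 -> r5=0x85
body[3] sub  r5, r2, r0 -> r5=0x0a
body[4] sub  r5, r1, #7 -> r5=0x0d
epilogue: pop r1=0xd5, sp=0xec
prologue pushed ['r1'] at ['0xeb']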